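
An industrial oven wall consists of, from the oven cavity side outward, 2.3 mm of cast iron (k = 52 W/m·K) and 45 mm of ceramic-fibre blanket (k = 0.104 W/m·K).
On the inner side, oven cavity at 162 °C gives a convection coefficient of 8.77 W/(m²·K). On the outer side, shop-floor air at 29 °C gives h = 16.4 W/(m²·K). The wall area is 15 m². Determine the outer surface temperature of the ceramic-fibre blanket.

T ≈ 42.3 °C

Treating each layer as a thermal resistance in series:
R_inner film = 1/(h_i·A) = 1/(8.77×15) = 0.007602 K/W
R_cast iron = L/(kA) = 0.0023/(52×15) = 2.949×10^-6 K/W
R_ceramic-fibre blanket = L/(kA) = 0.045/(0.104×15) = 0.02885 K/W
R_outer film = 1/(h_o·A) = 1/(16.4×15) = 0.004065 K/W
R_total = 0.04052 K/W;  Q = ΔT/R_total = 133/0.04052 = 3283 W
T_interface = T_inner − Q·ΣR(inner→interface) = 162 − 3280×0.03645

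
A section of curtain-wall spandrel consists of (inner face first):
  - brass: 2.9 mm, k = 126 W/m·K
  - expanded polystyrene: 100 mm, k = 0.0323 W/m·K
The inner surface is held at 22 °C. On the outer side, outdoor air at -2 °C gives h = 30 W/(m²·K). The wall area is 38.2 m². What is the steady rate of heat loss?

Series thermal resistances:
R_brass = L/(kA) = 0.0029/(126×38.2) = 6.025×10^-7 K/W
R_expanded polystyrene = L/(kA) = 0.1/(0.0323×38.2) = 0.08105 K/W
R_outer film = 1/(h_o·A) = 1/(30×38.2) = 8.726×10^-4 K/W
R_total = 0.08192 K/W
Q = ΔT / R_total = 24 / 0.08192

Q ≈ 293 W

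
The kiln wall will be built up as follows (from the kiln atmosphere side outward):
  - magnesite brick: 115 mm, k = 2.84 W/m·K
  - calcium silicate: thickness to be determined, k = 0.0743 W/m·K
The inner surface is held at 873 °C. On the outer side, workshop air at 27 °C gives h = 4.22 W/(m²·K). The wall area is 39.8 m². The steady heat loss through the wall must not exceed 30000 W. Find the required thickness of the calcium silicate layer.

Treating each layer as a thermal resistance in series:
R_magnesite brick = L/(kA) = 0.115/(2.84×39.8) = 0.001017 K/W
R_outer film = 1/(h_o·A) = 1/(4.22×39.8) = 0.005954 K/W
Sum of the known resistances R_other = 0.006971 K/W
Required total resistance R_tot = ΔT/Q_allow = 846/30000 = 0.0282 K/W
R_calcium silicate = R_tot − R_other = 0.02123 K/W
L = R·k·A = 0.02123×0.0743×39.8

L ≈ 62.8 mm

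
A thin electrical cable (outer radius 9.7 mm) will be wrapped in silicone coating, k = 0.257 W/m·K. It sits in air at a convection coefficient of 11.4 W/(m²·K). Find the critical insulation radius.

For a cylinder r_cr = k/h = 0.257/11.4
r_cr = 22.5 mm; since the bare radius (9.7 mm) is below r_cr, adding a thin layer of insulation will *increase* heat loss.

r_cr ≈ 22.5 mm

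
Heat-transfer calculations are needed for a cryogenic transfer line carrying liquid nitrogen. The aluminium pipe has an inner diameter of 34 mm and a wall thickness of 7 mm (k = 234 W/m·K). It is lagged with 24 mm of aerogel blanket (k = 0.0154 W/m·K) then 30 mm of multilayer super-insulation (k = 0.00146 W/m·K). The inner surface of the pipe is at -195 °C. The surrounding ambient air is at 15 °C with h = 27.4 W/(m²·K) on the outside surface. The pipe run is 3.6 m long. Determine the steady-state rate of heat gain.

Per-layer cylindrical resistances, series-summed:
R_aluminium pipe wall = ln(24/17)/(2π×234×3.6) = 6.515×10^-5 K/W
R_aerogel blanket = ln(48/24)/(2π×0.0154×3.6) = 1.99 K/W
R_multilayer super-insulation = ln(78/48)/(2π×0.00146×3.6) = 14.7 K/W
R_outer film = 1/(h_o·2πr_oL) = 1/(27.4×2π×0.078×3.6) = 0.02069 K/W
R_total = 16.71 K/W
Q = ΔT/R_total = 210/16.71

Q ≈ 12.6 W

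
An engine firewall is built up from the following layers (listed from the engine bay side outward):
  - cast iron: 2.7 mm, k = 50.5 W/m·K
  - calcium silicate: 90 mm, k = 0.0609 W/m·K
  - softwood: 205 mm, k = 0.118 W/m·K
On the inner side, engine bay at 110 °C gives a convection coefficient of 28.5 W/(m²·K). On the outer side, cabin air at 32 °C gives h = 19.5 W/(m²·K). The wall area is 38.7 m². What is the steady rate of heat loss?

Q ≈ 914 W

Treating each layer as a thermal resistance in series:
R_inner film = 1/(h_i·A) = 1/(28.5×38.7) = 9.067×10^-4 K/W
R_cast iron = L/(kA) = 0.0027/(50.5×38.7) = 1.382×10^-6 K/W
R_calcium silicate = L/(kA) = 0.09/(0.0609×38.7) = 0.03819 K/W
R_softwood = L/(kA) = 0.205/(0.118×38.7) = 0.04489 K/W
R_outer film = 1/(h_o·A) = 1/(19.5×38.7) = 0.001325 K/W
R_total = 0.08531 K/W
Q = ΔT / R_total = 78 / 0.08531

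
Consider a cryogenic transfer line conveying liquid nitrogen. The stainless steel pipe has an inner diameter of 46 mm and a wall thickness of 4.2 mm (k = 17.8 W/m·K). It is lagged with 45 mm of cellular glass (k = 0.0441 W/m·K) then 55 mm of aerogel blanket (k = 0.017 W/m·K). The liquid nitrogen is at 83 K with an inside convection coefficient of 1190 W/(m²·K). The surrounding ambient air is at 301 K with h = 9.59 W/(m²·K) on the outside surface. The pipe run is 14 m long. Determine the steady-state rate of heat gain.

Q ≈ 341 W

Treating each annulus and film as a series resistance:
R_inner film = 1/(h_i·2πr₁L) = 1/(1190×2π×0.023×14) = 4.154×10^-4 K/W
R_stainless steel pipe wall = ln(27.2/23)/(2π×17.8×14) = 1.071×10^-4 K/W
R_cellular glass = ln(72.2/27.2)/(2π×0.0441×14) = 0.2517 K/W
R_aerogel blanket = ln(127.2/72.2)/(2π×0.017×14) = 0.3787 K/W
R_outer film = 1/(h_o·2πr_oL) = 1/(9.59×2π×0.1272×14) = 0.009319 K/W
R_total = 0.6402 K/W
Q = ΔT/R_total = 218/0.6402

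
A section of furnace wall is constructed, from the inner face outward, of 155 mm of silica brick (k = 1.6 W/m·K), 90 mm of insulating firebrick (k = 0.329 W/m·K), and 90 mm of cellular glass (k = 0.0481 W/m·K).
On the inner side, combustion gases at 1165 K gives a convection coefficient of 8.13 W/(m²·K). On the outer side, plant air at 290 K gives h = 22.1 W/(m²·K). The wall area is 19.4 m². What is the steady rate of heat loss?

Q ≈ 7040 W

Model the wall as resistances in series:
R_inner film = 1/(h_i·A) = 1/(8.13×19.4) = 0.00634 K/W
R_silica brick = L/(kA) = 0.155/(1.6×19.4) = 0.004994 K/W
R_insulating firebrick = L/(kA) = 0.09/(0.329×19.4) = 0.0141 K/W
R_cellular glass = L/(kA) = 0.09/(0.0481×19.4) = 0.09645 K/W
R_outer film = 1/(h_o·A) = 1/(22.1×19.4) = 0.002332 K/W
R_total = 0.1242 K/W
Q = ΔT / R_total = 875 / 0.1242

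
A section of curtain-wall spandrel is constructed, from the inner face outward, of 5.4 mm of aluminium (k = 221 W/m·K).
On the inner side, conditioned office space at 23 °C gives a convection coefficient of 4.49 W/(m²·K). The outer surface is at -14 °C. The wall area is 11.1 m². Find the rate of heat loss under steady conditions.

Using the resistance-network approach (series):
R_inner film = 1/(h_i·A) = 1/(4.49×11.1) = 0.02006 K/W
R_aluminium = L/(kA) = 0.0054/(221×11.1) = 2.201×10^-6 K/W
R_total = 0.02007 K/W
Q = ΔT / R_total = 37 / 0.02007

Q ≈ 1840 W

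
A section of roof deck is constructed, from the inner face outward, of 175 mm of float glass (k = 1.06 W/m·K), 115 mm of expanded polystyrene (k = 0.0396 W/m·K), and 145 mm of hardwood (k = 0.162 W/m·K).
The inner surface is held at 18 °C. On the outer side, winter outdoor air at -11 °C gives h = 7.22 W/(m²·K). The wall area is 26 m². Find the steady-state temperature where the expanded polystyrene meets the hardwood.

Treating each layer as a thermal resistance in series:
R_float glass = L/(kA) = 0.175/(1.06×26) = 0.00635 K/W
R_expanded polystyrene = L/(kA) = 0.115/(0.0396×26) = 0.1117 K/W
R_hardwood = L/(kA) = 0.145/(0.162×26) = 0.03443 K/W
R_outer film = 1/(h_o·A) = 1/(7.22×26) = 0.005327 K/W
R_total = 0.1578 K/W;  Q = ΔT/R_total = 29/0.1578 = 183.8 W
T_interface = T_inner − Q·ΣR(inner→interface) = 18 − 184×0.118

T ≈ -3.69 °C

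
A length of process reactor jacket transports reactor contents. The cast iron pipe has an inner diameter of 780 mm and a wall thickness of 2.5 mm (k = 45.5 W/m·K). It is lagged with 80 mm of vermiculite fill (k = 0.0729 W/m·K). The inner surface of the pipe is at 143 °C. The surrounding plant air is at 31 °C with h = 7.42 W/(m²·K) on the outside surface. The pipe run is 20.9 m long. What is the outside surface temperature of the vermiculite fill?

T ≈ 42.3 °C

Cylindrical conduction, so R = ln(r₂/r₁)/(2πkL) per layer, in series:
R_cast iron pipe wall = ln(392.5/390)/(2π×45.5×20.9) = 1.069×10^-6 K/W
R_vermiculite fill = ln(472.5/392.5)/(2π×0.0729×20.9) = 0.01938 K/W
R_outer film = 1/(h_o·2πr_oL) = 1/(7.42×2π×0.4725×20.9) = 0.002172 K/W
R_total = 0.02155 K/W
Q = ΔT/R_total = 112/0.02155
Q = 5200 W
T_interface = T_inner − Q·ΣR(inner→interface) = 143 − 5200×0.01938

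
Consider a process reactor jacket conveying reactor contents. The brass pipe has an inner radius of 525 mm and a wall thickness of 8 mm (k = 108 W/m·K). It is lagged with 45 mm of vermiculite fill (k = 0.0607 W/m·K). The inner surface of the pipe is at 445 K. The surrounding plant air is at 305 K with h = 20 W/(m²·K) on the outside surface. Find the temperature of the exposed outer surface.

T ≈ 314 K

For a radial system each layer contributes R = ln(r_out/r_in)/(2πkL); films add R = 1/(hA).
R_brass pipe wall = ln(533/525)/(2π×108×1) = 2.229×10^-5 K/W
R_vermiculite fill = ln(578/533)/(2π×0.0607×1) = 0.2125 K/W
R_outer film = 1/(h_o·2πr_oL) = 1/(20×2π×0.578×1) = 0.01377 K/W
R_total = 0.2263 K/W
Q = ΔT/R_total = 140/0.2263
Q = 619 W/m
T_interface = T_inner − Q·ΣR(inner→interface) = 445 − 619×0.2125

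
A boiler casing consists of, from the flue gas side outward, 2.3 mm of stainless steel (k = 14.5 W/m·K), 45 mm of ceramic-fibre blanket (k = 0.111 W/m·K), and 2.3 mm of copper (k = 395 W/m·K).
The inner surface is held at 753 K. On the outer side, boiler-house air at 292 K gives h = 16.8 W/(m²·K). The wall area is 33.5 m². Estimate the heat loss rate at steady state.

Q ≈ 33200 W

Using the resistance-network approach (series):
R_stainless steel = L/(kA) = 0.0023/(14.5×33.5) = 4.735×10^-6 K/W
R_ceramic-fibre blanket = L/(kA) = 0.045/(0.111×33.5) = 0.0121 K/W
R_copper = L/(kA) = 0.0023/(395×33.5) = 1.738×10^-7 K/W
R_outer film = 1/(h_o·A) = 1/(16.8×33.5) = 0.001777 K/W
R_total = 0.01388 K/W
Q = ΔT / R_total = 461 / 0.01388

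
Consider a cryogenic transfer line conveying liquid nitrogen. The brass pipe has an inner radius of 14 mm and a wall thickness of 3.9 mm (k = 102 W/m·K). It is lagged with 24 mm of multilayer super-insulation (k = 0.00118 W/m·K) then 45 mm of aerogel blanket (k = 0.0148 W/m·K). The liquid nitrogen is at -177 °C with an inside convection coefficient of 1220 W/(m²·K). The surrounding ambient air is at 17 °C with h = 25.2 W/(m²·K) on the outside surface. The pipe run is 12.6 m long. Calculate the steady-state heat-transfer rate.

Per-layer cylindrical resistances, series-summed:
R_inner film = 1/(h_i·2πr₁L) = 1/(1220×2π×0.014×12.6) = 7.395×10^-4 K/W
R_brass pipe wall = ln(17.9/14)/(2π×102×12.6) = 3.043×10^-5 K/W
R_multilayer super-insulation = ln(41.9/17.9)/(2π×0.00118×12.6) = 9.104 K/W
R_aerogel blanket = ln(86.9/41.9)/(2π×0.0148×12.6) = 0.6226 K/W
R_outer film = 1/(h_o·2πr_oL) = 1/(25.2×2π×0.0869×12.6) = 0.005768 K/W
R_total = 9.733 K/W
Q = ΔT/R_total = 194/9.733

Q ≈ 19.9 W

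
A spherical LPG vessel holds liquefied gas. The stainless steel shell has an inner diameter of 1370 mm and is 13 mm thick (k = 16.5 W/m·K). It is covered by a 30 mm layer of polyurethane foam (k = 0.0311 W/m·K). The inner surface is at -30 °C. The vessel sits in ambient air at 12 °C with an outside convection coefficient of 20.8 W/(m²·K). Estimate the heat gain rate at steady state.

For a spherical shell R = (1/r₁ − 1/r₂)/(4πk); film R = 1/(h·4πr²). In series:
R_stainless steel shell = (1/0.685 − 1/0.698)/(4π×16.5) = 1.311×10^-4 K/W
R_polyurethane foam = (1/0.698 − 1/0.728)/(4π×0.0311) = 0.1511 K/W
R_outer film = 1/(h·4πr_o²) = 1/(20.8×4π×0.728²) = 0.007219 K/W
R_total = 0.1584 K/W
Q = ΔT/R_total = 42/0.1584

Q ≈ 265 W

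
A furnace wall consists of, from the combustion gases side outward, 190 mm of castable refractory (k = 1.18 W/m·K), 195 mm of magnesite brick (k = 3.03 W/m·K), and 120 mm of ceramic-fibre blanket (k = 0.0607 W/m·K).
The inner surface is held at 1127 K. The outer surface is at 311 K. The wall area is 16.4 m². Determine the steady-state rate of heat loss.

Thermal resistances in series:
R_castable refractory = L/(kA) = 0.19/(1.18×16.4) = 0.009818 K/W
R_magnesite brick = L/(kA) = 0.195/(3.03×16.4) = 0.003924 K/W
R_ceramic-fibre blanket = L/(kA) = 0.12/(0.0607×16.4) = 0.1205 K/W
R_total = 0.1343 K/W
Q = ΔT / R_total = 816 / 0.1343

Q ≈ 6080 W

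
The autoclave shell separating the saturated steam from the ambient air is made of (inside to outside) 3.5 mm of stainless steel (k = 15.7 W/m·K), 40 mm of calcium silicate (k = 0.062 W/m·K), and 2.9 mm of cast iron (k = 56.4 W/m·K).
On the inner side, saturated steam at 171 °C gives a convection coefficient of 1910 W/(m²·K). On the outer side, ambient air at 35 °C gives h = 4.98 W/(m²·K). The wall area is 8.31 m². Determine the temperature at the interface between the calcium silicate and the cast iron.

Thermal resistances in series:
R_inner film = 1/(h_i·A) = 1/(1910×8.31) = 6.3×10^-5 K/W
R_stainless steel = L/(kA) = 0.0035/(15.7×8.31) = 2.683×10^-5 K/W
R_calcium silicate = L/(kA) = 0.04/(0.062×8.31) = 0.07764 K/W
R_cast iron = L/(kA) = 0.0029/(56.4×8.31) = 6.188×10^-6 K/W
R_outer film = 1/(h_o·A) = 1/(4.98×8.31) = 0.02416 K/W
R_total = 0.1019 K/W;  Q = ΔT/R_total = 136/0.1019 = 1335 W
T_interface = T_inner − Q·ΣR(inner→interface) = 171 − 1330×0.07773

T ≈ 67.3 °C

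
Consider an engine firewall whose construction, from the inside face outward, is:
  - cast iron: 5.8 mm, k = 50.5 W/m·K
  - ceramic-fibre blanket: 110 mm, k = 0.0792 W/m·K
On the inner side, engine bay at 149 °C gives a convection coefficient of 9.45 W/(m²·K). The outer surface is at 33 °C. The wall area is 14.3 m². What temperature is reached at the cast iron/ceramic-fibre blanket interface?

T ≈ 141 °C

Series thermal resistances:
R_inner film = 1/(h_i·A) = 1/(9.45×14.3) = 0.0074 K/W
R_cast iron = L/(kA) = 0.0058/(50.5×14.3) = 8.032×10^-6 K/W
R_ceramic-fibre blanket = L/(kA) = 0.11/(0.0792×14.3) = 0.09713 K/W
R_total = 0.1045 K/W;  Q = ΔT/R_total = 116/0.1045 = 1110 W
T_interface = T_inner − Q·ΣR(inner→interface) = 149 − 1110×0.007408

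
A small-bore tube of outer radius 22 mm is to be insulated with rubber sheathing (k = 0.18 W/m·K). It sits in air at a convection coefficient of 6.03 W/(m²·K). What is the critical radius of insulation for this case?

For a cylinder r_cr = k/h = 0.18/6.03
r_cr = 29.9 mm; since the bare radius (22 mm) is below r_cr, adding a thin layer of insulation will *increase* heat loss.

r_cr ≈ 29.9 mm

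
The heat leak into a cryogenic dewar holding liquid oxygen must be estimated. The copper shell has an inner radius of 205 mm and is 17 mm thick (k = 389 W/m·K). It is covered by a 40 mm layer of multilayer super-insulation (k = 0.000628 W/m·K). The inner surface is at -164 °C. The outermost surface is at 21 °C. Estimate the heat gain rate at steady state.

Q ≈ 2.12 W

For a spherical shell R = (1/r₁ − 1/r₂)/(4πk); film R = 1/(h·4πr²). In series:
R_copper shell = (1/0.205 − 1/0.222)/(4π×389) = 7.642×10^-5 K/W
R_multilayer super-insulation = (1/0.222 − 1/0.262)/(4π×0.000628) = 87.14 K/W
R_total = 87.14 K/W
Q = ΔT/R_total = 185/87.14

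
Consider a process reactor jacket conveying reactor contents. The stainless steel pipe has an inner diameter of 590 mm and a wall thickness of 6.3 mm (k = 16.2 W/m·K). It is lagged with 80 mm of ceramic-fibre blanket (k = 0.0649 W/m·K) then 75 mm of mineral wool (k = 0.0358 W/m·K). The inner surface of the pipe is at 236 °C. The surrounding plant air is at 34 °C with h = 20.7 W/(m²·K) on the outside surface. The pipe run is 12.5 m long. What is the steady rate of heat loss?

Q ≈ 1810 W

Treating each annulus and film as a series resistance:
R_stainless steel pipe wall = ln(301.3/295)/(2π×16.2×12.5) = 1.661×10^-5 K/W
R_ceramic-fibre blanket = ln(381.3/301.3)/(2π×0.0649×12.5) = 0.0462 K/W
R_mineral wool = ln(456.3/381.3)/(2π×0.0358×12.5) = 0.06386 K/W
R_outer film = 1/(h_o·2πr_oL) = 1/(20.7×2π×0.4563×12.5) = 0.001348 K/W
R_total = 0.1114 K/W
Q = ΔT/R_total = 202/0.1114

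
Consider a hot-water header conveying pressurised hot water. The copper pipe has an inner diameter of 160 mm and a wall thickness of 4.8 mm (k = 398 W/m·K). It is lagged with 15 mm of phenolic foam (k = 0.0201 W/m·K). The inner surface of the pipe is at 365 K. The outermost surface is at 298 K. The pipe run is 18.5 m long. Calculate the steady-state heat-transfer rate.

Radial resistances (cylindrical: R_cond = ln(r_o/r_i)/(2πkL), R_conv = 1/(h·2πrL)):
R_copper pipe wall = ln(84.8/80)/(2π×398×18.5) = 1.26×10^-6 K/W
R_phenolic foam = ln(99.8/84.8)/(2π×0.0201×18.5) = 0.06971 K/W
R_total = 0.06971 K/W
Q = ΔT/R_total = 67/0.06971

Q ≈ 961 W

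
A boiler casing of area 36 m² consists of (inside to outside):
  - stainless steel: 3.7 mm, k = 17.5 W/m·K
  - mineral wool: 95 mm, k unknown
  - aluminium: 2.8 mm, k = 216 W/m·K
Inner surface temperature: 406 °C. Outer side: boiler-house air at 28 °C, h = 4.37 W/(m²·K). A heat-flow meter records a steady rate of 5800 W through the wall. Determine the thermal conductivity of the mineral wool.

k ≈ 0.0449 W/(m·K)

Thermal resistances in series:
R_stainless steel = L/(kA) = 0.0037/(17.5×36) = 5.873×10^-6 K/W
R_aluminium = L/(kA) = 0.0028/(216×36) = 3.601×10^-7 K/W
R_outer film = 1/(h_o·A) = 1/(4.37×36) = 0.006356 K/W
Sum of known resistances R_other = 0.006363 K/W
Total R = ΔT/Q = 378/5800 = 0.06517 K/W
R_mineral wool = R_total − R_other = 0.05881 K/W
k = L/(R·A) = 0.095/(0.05881×36)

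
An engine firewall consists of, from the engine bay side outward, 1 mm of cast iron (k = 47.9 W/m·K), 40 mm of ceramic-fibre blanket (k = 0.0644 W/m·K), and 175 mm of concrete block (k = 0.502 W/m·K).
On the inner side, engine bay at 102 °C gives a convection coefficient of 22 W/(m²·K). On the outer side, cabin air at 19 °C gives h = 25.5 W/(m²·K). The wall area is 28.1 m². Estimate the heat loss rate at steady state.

Q ≈ 2210 W

Series thermal resistances:
R_inner film = 1/(h_i·A) = 1/(22×28.1) = 0.001618 K/W
R_cast iron = L/(kA) = 0.001/(47.9×28.1) = 7.429×10^-7 K/W
R_ceramic-fibre blanket = L/(kA) = 0.04/(0.0644×28.1) = 0.0221 K/W
R_concrete block = L/(kA) = 0.175/(0.502×28.1) = 0.01241 K/W
R_outer film = 1/(h_o·A) = 1/(25.5×28.1) = 0.001396 K/W
R_total = 0.03752 K/W
Q = ΔT / R_total = 83 / 0.03752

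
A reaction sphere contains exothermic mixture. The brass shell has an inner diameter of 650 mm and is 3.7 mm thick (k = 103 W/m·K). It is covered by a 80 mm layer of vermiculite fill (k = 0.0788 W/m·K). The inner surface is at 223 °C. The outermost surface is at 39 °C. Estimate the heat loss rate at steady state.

Q ≈ 306 W

For a spherical shell R = (1/r₁ − 1/r₂)/(4πk); film R = 1/(h·4πr²). In series:
R_brass shell = (1/0.325 − 1/0.3287)/(4π×103) = 2.676×10^-5 K/W
R_vermiculite fill = (1/0.3287 − 1/0.4087)/(4π×0.0788) = 0.6014 K/W
R_total = 0.6014 K/W
Q = ΔT/R_total = 184/0.6014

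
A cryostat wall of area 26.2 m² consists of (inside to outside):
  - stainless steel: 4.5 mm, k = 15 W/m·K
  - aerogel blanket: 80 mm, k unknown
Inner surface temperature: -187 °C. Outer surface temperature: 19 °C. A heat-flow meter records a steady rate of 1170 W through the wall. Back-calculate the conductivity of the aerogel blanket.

k ≈ 0.0173 W/(m·K)

Model the wall as resistances in series:
R_stainless steel = L/(kA) = 0.0045/(15×26.2) = 1.145×10^-5 K/W
Sum of known resistances R_other = 1.145×10^-5 K/W
Total R = ΔT/Q = 206/1170 = 0.1761 K/W
R_aerogel blanket = R_total − R_other = 0.1761 K/W
k = L/(R·A) = 0.08/(0.1761×26.2)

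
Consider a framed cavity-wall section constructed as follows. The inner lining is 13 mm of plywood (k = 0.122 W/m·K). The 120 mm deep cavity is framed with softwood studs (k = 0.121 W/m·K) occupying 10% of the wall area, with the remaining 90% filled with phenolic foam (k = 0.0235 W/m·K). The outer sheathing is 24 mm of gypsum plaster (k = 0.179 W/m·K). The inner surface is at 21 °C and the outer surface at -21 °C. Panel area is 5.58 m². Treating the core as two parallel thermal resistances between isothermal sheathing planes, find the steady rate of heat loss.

Q ≈ 60.9 W

Sheathing layers in series; stud and cavity paths in parallel between them.
R_inner = 0.013/(0.122×5.58) = 0.0191 K/W
R_stud  = 0.12/(0.121×0.1×5.58) = 1.777 K/W
R_cav   = 0.12/(0.0235×0.9×5.58) = 1.017 K/W
1/R_core = 1/R_stud + 1/R_cav → R_core = 0.6468 K/W
R_outer = 0.024/(0.179×5.58) = 0.02403 K/W
R_total = 0.6899 K/W
Q = ΔT/R_total = 42/0.6899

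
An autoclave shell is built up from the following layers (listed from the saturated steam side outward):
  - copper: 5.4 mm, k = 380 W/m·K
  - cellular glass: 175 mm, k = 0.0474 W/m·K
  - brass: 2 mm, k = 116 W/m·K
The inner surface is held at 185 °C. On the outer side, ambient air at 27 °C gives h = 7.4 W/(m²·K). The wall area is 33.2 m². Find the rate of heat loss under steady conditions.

Q ≈ 1370 W

Model the wall as resistances in series:
R_copper = L/(kA) = 0.0054/(380×33.2) = 4.28×10^-7 K/W
R_cellular glass = L/(kA) = 0.175/(0.0474×33.2) = 0.1112 K/W
R_brass = L/(kA) = 0.002/(116×33.2) = 5.193×10^-7 K/W
R_outer film = 1/(h_o·A) = 1/(7.4×33.2) = 0.00407 K/W
R_total = 0.1153 K/W
Q = ΔT / R_total = 158 / 0.1153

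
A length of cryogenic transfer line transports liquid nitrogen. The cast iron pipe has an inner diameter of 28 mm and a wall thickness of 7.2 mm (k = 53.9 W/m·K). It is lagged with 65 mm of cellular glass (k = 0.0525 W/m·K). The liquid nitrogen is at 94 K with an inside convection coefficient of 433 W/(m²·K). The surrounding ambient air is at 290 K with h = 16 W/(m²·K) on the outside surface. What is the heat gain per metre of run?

q′ ≈ 44.6 W/m

Per-layer cylindrical resistances, series-summed:
R_inner film = 1/(h_i·2πr₁L) = 1/(433×2π×0.014×1) = 0.02625 K/W
R_cast iron pipe wall = ln(21.2/14)/(2π×53.9×1) = 0.001225 K/W
R_cellular glass = ln(86.2/21.2)/(2π×0.0525×1) = 4.252 K/W
R_outer film = 1/(h_o·2πr_oL) = 1/(16×2π×0.0862×1) = 0.1154 K/W
R_total = 4.395 K/W
Q = ΔT/R_total = 196/4.395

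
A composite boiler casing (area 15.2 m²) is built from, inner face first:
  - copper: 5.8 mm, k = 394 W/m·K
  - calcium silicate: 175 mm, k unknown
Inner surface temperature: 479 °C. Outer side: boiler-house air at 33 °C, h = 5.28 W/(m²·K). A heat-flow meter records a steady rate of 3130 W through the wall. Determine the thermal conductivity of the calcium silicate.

k ≈ 0.0885 W/(m·K)

Thermal resistances in series:
R_copper = L/(kA) = 0.0058/(394×15.2) = 9.685×10^-7 K/W
R_outer film = 1/(h_o·A) = 1/(5.28×15.2) = 0.01246 K/W
Sum of known resistances R_other = 0.01246 K/W
Total R = ΔT/Q = 446/3130 = 0.1425 K/W
R_calcium silicate = R_total − R_other = 0.13 K/W
k = L/(R·A) = 0.175/(0.13×15.2)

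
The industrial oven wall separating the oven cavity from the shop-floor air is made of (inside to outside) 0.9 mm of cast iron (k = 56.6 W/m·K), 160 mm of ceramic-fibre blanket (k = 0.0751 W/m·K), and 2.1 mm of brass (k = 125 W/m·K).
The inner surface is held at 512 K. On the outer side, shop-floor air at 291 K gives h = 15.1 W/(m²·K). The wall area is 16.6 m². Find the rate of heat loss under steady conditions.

Using the resistance-network approach (series):
R_cast iron = L/(kA) = 0.0009/(56.6×16.6) = 9.579×10^-7 K/W
R_ceramic-fibre blanket = L/(kA) = 0.16/(0.0751×16.6) = 0.1283 K/W
R_brass = L/(kA) = 0.0021/(125×16.6) = 1.012×10^-6 K/W
R_outer film = 1/(h_o·A) = 1/(15.1×16.6) = 0.003989 K/W
R_total = 0.1323 K/W
Q = ΔT / R_total = 221 / 0.1323

Q ≈ 1670 W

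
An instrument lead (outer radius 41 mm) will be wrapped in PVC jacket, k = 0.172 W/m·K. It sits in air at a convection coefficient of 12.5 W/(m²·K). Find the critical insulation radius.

For a cylinder r_cr = k/h = 0.172/12.5
r_cr = 13.8 mm; since the bare radius (41 mm) is above r_cr, any added insulation will reduce heat loss.

r_cr ≈ 13.8 mm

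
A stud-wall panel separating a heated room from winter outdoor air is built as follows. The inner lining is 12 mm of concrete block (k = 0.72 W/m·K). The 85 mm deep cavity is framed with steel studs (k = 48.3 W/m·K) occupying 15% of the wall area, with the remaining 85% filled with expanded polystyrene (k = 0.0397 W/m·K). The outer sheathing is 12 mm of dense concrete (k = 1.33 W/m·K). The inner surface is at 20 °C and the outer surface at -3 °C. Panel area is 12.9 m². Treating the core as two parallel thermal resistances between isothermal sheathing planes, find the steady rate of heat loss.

Q ≈ 7940 W

Sheathing layers in series; stud and cavity paths in parallel between them.
R_inner = 0.012/(0.72×12.9) = 0.001292 K/W
R_stud  = 0.085/(48.3×0.15×12.9) = 9.095×10^-4 K/W
R_cav   = 0.085/(0.0397×0.85×12.9) = 0.1953 K/W
1/R_core = 1/R_stud + 1/R_cav → R_core = 9.053×10^-4 K/W
R_outer = 0.012/(1.33×12.9) = 6.994×10^-4 K/W
R_total = 0.002897 K/W
Q = ΔT/R_total = 23/0.002897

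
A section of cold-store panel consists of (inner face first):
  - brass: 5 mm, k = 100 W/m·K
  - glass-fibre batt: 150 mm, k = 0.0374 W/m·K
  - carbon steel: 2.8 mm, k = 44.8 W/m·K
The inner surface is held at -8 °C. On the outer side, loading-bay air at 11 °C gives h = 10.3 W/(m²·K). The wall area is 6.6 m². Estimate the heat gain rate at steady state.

Using the resistance-network approach (series):
R_brass = L/(kA) = 0.005/(100×6.6) = 7.576×10^-6 K/W
R_glass-fibre batt = L/(kA) = 0.15/(0.0374×6.6) = 0.6077 K/W
R_carbon steel = L/(kA) = 0.0028/(44.8×6.6) = 9.47×10^-6 K/W
R_outer film = 1/(h_o·A) = 1/(10.3×6.6) = 0.01471 K/W
R_total = 0.6224 K/W
Q = ΔT / R_total = 19 / 0.6224

Q ≈ 30.5 W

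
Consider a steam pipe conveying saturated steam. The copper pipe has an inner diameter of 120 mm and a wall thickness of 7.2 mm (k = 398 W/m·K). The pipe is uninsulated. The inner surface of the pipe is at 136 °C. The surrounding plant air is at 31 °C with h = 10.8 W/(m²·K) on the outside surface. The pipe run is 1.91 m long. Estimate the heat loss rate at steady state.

Q ≈ 914 W

Treating each annulus and film as a series resistance:
R_copper pipe wall = ln(67.2/60)/(2π×398×1.91) = 2.373×10^-5 K/W
R_outer film = 1/(h_o·2πr_oL) = 1/(10.8×2π×0.0672×1.91) = 0.1148 K/W
R_total = 0.1148 K/W
Q = ΔT/R_total = 105/0.1148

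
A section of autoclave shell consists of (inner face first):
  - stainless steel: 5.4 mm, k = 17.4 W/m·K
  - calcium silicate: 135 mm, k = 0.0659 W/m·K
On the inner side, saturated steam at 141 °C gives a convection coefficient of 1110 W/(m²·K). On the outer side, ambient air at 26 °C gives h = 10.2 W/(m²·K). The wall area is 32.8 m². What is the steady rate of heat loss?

Using the resistance-network approach (series):
R_inner film = 1/(h_i·A) = 1/(1110×32.8) = 2.747×10^-5 K/W
R_stainless steel = L/(kA) = 0.0054/(17.4×32.8) = 9.462×10^-6 K/W
R_calcium silicate = L/(kA) = 0.135/(0.0659×32.8) = 0.06246 K/W
R_outer film = 1/(h_o·A) = 1/(10.2×32.8) = 0.002989 K/W
R_total = 0.06548 K/W
Q = ΔT / R_total = 115 / 0.06548

Q ≈ 1760 W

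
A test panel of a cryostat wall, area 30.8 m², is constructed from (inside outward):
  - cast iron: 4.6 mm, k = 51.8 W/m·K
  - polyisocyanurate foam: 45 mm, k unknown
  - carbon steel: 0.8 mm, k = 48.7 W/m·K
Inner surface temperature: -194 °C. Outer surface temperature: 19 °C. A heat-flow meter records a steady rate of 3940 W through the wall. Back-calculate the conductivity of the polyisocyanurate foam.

k ≈ 0.027 W/(m·K)

Using the resistance-network approach (series):
R_cast iron = L/(kA) = 0.0046/(51.8×30.8) = 2.883×10^-6 K/W
R_carbon steel = L/(kA) = 0.0008/(48.7×30.8) = 5.333×10^-7 K/W
Sum of known resistances R_other = 3.417×10^-6 K/W
Total R = ΔT/Q = 213/3940 = 0.05406 K/W
R_polyisocyanurate foam = R_total − R_other = 0.05406 K/W
k = L/(R·A) = 0.045/(0.05406×30.8)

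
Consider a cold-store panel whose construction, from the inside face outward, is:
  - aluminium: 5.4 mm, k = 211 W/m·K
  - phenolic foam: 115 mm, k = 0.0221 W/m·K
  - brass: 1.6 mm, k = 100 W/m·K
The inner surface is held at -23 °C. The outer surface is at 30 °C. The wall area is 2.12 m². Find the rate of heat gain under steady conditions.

Thermal resistances in series:
R_aluminium = L/(kA) = 0.0054/(211×2.12) = 1.207×10^-5 K/W
R_phenolic foam = L/(kA) = 0.115/(0.0221×2.12) = 2.455 K/W
R_brass = L/(kA) = 0.0016/(100×2.12) = 7.547×10^-6 K/W
R_total = 2.455 K/W
Q = ΔT / R_total = 53 / 2.455

Q ≈ 21.6 W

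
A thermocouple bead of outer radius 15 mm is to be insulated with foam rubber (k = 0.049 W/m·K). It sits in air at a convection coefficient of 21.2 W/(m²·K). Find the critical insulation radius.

For a sphere r_cr = 2k/h = 2×0.049/21.2
r_cr = 4.62 mm; since the bare radius (15 mm) is above r_cr, any added insulation will reduce heat loss.

r_cr ≈ 4.62 mm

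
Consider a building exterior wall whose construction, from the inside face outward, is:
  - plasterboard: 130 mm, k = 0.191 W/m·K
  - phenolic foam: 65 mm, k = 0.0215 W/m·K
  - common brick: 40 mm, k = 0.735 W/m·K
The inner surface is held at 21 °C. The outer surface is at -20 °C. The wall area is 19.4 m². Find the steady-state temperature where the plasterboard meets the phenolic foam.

T ≈ 13.6 °C

Thermal resistances in series:
R_plasterboard = L/(kA) = 0.13/(0.191×19.4) = 0.03508 K/W
R_phenolic foam = L/(kA) = 0.065/(0.0215×19.4) = 0.1558 K/W
R_common brick = L/(kA) = 0.04/(0.735×19.4) = 0.002805 K/W
R_total = 0.1937 K/W;  Q = ΔT/R_total = 41/0.1937 = 211.6 W
T_interface = T_inner − Q·ΣR(inner→interface) = 21 − 212×0.03508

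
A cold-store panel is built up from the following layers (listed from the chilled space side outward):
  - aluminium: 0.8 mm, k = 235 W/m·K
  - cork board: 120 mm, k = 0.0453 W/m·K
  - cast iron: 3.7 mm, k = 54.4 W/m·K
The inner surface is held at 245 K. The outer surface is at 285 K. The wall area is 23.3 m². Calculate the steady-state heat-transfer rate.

Using the resistance-network approach (series):
R_aluminium = L/(kA) = 0.0008/(235×23.3) = 1.461×10^-7 K/W
R_cork board = L/(kA) = 0.12/(0.0453×23.3) = 0.1137 K/W
R_cast iron = L/(kA) = 0.0037/(54.4×23.3) = 2.919×10^-6 K/W
R_total = 0.1137 K/W
Q = ΔT / R_total = 40 / 0.1137

Q ≈ 352 W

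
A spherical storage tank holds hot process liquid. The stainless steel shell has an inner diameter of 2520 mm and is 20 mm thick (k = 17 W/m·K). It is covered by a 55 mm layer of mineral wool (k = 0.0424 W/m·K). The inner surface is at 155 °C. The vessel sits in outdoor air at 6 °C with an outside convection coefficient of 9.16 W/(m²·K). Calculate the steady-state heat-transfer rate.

Q ≈ 2280 W

Radial (spherical) resistances in series:
R_stainless steel shell = (1/1.26 − 1/1.28)/(4π×17) = 5.805×10^-5 K/W
R_mineral wool = (1/1.28 − 1/1.335)/(4π×0.0424) = 0.06041 K/W
R_outer film = 1/(h·4πr_o²) = 1/(9.16×4π×1.335²) = 0.004875 K/W
R_total = 0.06534 K/W
Q = ΔT/R_total = 149/0.06534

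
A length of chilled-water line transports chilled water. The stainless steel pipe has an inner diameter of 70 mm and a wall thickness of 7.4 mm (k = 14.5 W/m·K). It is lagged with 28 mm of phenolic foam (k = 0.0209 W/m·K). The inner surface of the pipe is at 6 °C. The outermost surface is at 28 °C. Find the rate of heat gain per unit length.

For a radial system each layer contributes R = ln(r_out/r_in)/(2πkL); films add R = 1/(hA).
R_stainless steel pipe wall = ln(42.4/35)/(2π×14.5×1) = 0.002105 K/W
R_phenolic foam = ln(70.4/42.4)/(2π×0.0209×1) = 3.861 K/W
R_total = 3.863 K/W
Q = ΔT/R_total = 22/3.863

q′ ≈ 5.69 W/m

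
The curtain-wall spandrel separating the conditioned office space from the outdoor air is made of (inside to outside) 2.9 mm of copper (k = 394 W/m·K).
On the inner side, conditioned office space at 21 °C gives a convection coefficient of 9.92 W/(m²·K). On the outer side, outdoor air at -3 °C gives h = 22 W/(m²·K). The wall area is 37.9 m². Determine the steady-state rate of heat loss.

Treating each layer as a thermal resistance in series:
R_inner film = 1/(h_i·A) = 1/(9.92×37.9) = 0.00266 K/W
R_copper = L/(kA) = 0.0029/(394×37.9) = 1.942×10^-7 K/W
R_outer film = 1/(h_o·A) = 1/(22×37.9) = 0.001199 K/W
R_total = 0.003859 K/W
Q = ΔT / R_total = 24 / 0.003859

Q ≈ 6220 W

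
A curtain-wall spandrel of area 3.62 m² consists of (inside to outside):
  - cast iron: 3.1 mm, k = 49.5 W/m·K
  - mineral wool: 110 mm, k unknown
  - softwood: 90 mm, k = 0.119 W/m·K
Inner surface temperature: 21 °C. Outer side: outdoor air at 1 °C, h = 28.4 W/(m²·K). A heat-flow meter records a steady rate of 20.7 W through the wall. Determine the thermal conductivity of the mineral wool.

k ≈ 0.0407 W/(m·K)

Model the wall as resistances in series:
R_cast iron = L/(kA) = 0.0031/(49.5×3.62) = 1.73×10^-5 K/W
R_softwood = L/(kA) = 0.09/(0.119×3.62) = 0.2089 K/W
R_outer film = 1/(h_o·A) = 1/(28.4×3.62) = 0.009727 K/W
Sum of known resistances R_other = 0.2187 K/W
Total R = ΔT/Q = 20/20.7 = 0.9662 K/W
R_mineral wool = R_total − R_other = 0.7475 K/W
k = L/(R·A) = 0.11/(0.7475×3.62)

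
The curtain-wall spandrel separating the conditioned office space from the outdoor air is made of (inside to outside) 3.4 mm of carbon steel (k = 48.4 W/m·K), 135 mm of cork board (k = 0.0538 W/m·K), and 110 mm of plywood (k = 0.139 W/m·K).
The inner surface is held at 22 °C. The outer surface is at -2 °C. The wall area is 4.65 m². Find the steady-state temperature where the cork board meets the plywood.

Model the wall as resistances in series:
R_carbon steel = L/(kA) = 0.0034/(48.4×4.65) = 1.511×10^-5 K/W
R_cork board = L/(kA) = 0.135/(0.0538×4.65) = 0.5396 K/W
R_plywood = L/(kA) = 0.11/(0.139×4.65) = 0.1702 K/W
R_total = 0.7098 K/W;  Q = ΔT/R_total = 24/0.7098 = 33.81 W
T_interface = T_inner − Q·ΣR(inner→interface) = 22 − 33.8×0.5396

T ≈ 3.75 °C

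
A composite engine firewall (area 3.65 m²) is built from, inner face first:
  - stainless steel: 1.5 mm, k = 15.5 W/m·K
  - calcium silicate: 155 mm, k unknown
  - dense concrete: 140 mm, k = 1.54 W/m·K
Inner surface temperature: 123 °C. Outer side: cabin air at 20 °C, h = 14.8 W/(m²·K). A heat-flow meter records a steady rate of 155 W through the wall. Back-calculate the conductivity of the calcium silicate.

k ≈ 0.0684 W/(m·K)

Thermal resistances in series:
R_stainless steel = L/(kA) = 0.0015/(15.5×3.65) = 2.651×10^-5 K/W
R_dense concrete = L/(kA) = 0.14/(1.54×3.65) = 0.02491 K/W
R_outer film = 1/(h_o·A) = 1/(14.8×3.65) = 0.01851 K/W
Sum of known resistances R_other = 0.04344 K/W
Total R = ΔT/Q = 103/155 = 0.6645 K/W
R_calcium silicate = R_total − R_other = 0.6211 K/W
k = L/(R·A) = 0.155/(0.6211×3.65)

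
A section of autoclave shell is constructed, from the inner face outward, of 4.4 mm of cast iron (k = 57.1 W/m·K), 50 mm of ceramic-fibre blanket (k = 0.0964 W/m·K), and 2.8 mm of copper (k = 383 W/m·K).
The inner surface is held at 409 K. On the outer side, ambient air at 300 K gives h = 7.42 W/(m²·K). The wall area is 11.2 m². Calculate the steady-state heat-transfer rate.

Thermal resistances in series:
R_cast iron = L/(kA) = 0.0044/(57.1×11.2) = 6.88×10^-6 K/W
R_ceramic-fibre blanket = L/(kA) = 0.05/(0.0964×11.2) = 0.04631 K/W
R_copper = L/(kA) = 0.0028/(383×11.2) = 6.527×10^-7 K/W
R_outer film = 1/(h_o·A) = 1/(7.42×11.2) = 0.01203 K/W
R_total = 0.05835 K/W
Q = ΔT / R_total = 109 / 0.05835

Q ≈ 1870 W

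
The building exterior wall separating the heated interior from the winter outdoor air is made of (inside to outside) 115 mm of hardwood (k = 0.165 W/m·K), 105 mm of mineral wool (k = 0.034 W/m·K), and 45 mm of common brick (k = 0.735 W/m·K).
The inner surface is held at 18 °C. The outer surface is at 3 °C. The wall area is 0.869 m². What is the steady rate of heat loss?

Q ≈ 3.39 W

Using the resistance-network approach (series):
R_hardwood = L/(kA) = 0.115/(0.165×0.869) = 0.802 K/W
R_mineral wool = L/(kA) = 0.105/(0.034×0.869) = 3.554 K/W
R_common brick = L/(kA) = 0.045/(0.735×0.869) = 0.07045 K/W
R_total = 4.426 K/W
Q = ΔT / R_total = 15 / 4.426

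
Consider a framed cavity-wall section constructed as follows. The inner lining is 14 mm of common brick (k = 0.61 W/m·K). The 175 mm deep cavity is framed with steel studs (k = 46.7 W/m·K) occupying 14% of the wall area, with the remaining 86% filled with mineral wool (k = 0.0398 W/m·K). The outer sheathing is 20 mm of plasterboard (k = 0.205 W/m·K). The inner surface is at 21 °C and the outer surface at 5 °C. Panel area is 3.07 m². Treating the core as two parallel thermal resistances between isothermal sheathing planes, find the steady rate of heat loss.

Sheathing layers in series; stud and cavity paths in parallel between them.
R_inner = 0.014/(0.61×3.07) = 0.007476 K/W
R_stud  = 0.175/(46.7×0.14×3.07) = 0.008719 K/W
R_cav   = 0.175/(0.0398×0.86×3.07) = 1.665 K/W
1/R_core = 1/R_stud + 1/R_cav → R_core = 0.008673 K/W
R_outer = 0.02/(0.205×3.07) = 0.03178 K/W
R_total = 0.04793 K/W
Q = ΔT/R_total = 16/0.04793

Q ≈ 334 W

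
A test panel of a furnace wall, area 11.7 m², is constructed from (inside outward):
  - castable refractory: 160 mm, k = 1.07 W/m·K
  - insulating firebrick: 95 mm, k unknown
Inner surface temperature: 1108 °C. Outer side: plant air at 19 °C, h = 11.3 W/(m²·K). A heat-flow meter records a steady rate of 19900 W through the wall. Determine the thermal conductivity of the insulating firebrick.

k ≈ 0.236 W/(m·K)

Series thermal resistances:
R_castable refractory = L/(kA) = 0.16/(1.07×11.7) = 0.01278 K/W
R_outer film = 1/(h_o·A) = 1/(11.3×11.7) = 0.007564 K/W
Sum of known resistances R_other = 0.02034 K/W
Total R = ΔT/Q = 1089/19900 = 0.05472 K/W
R_insulating firebrick = R_total − R_other = 0.03438 K/W
k = L/(R·A) = 0.095/(0.03438×11.7)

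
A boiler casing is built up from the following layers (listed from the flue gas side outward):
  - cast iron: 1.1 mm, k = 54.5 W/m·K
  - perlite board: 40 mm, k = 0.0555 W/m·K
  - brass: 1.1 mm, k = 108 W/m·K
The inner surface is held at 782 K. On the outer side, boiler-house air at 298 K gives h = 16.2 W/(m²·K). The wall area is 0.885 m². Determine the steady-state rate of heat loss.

Thermal resistances in series:
R_cast iron = L/(kA) = 0.0011/(54.5×0.885) = 2.281×10^-5 K/W
R_perlite board = L/(kA) = 0.04/(0.0555×0.885) = 0.8144 K/W
R_brass = L/(kA) = 0.0011/(108×0.885) = 1.151×10^-5 K/W
R_outer film = 1/(h_o·A) = 1/(16.2×0.885) = 0.06975 K/W
R_total = 0.8842 K/W
Q = ΔT / R_total = 484 / 0.8842

Q ≈ 547 W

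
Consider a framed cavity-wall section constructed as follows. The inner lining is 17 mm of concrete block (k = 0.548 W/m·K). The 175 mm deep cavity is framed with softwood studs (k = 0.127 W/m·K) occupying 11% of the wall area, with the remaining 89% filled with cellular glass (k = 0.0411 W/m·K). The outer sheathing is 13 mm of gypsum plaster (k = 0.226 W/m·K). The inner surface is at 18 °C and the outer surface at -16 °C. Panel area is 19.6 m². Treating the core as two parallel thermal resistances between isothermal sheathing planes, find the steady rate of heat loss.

Sheathing layers in series; stud and cavity paths in parallel between them.
R_inner = 0.017/(0.548×19.6) = 0.001583 K/W
R_stud  = 0.175/(0.127×0.11×19.6) = 0.6391 K/W
R_cav   = 0.175/(0.0411×0.89×19.6) = 0.2441 K/W
1/R_core = 1/R_stud + 1/R_cav → R_core = 0.1766 K/W
R_outer = 0.013/(0.226×19.6) = 0.002935 K/W
R_total = 0.1811 K/W
Q = ΔT/R_total = 34/0.1811

Q ≈ 188 W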